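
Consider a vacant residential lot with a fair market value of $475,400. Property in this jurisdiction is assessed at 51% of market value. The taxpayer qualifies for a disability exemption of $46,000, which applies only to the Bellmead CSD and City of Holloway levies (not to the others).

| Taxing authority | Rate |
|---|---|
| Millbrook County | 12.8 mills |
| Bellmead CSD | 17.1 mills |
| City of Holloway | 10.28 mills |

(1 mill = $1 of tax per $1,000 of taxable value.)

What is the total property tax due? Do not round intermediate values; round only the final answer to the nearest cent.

$8,482.32

Assessed value = $475,400 × 0.51 = $242,454
Millbrook County: $242,454 × 0.0128 = $3,103.4112
Bellmead CSD: ($242,454 − $46,000) × 0.0171 = $196,454 × 0.0171 = $3,359.3634
City of Holloway: ($242,454 − $46,000) × 0.01028 = $196,454 × 0.01028 = $2,019.54712
Total = $8,482.32172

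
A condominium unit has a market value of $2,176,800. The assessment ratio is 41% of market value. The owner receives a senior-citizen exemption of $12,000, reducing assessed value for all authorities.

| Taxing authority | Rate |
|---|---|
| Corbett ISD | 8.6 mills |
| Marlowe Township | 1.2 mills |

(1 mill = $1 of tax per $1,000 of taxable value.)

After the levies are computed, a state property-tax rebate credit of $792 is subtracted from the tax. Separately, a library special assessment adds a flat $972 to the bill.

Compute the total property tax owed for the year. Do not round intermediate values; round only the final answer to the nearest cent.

$8,808.78

Assessed value = $2,176,800 × 0.41 = $892,488
Taxable value = $892,488 − $12,000 = $880,488
Corbett ISD: $880,488 × 0.0086 = $7,572.1968
Marlowe Township: $880,488 × 0.0012 = $1,056.5856
Levies subtotal = $8,628.7824
After credit = $8,628.7824 − $792 = $7,836.7824
Total = $7,836.7824 + $972 = $8,808.7824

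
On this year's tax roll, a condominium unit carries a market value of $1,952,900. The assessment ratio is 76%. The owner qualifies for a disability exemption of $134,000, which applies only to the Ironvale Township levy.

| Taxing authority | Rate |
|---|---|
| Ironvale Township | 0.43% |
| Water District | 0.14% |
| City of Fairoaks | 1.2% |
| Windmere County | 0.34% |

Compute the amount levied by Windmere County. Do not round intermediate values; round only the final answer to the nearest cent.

$5,046.29

Assessed value = $1,952,900 × 0.76 = $1,484,204
Windmere County taxable value = $1,484,204 (exemption does not apply)
Windmere County levy = $1,484,204 × 0.0034 = $5,046.2936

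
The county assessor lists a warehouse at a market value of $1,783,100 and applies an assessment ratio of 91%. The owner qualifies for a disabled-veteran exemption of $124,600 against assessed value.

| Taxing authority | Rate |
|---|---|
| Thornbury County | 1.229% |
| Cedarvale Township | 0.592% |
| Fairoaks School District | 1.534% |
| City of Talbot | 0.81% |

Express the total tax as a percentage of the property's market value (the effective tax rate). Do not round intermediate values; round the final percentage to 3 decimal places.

3.499%

Assessed value = $1,783,100 × 0.91 = $1,622,621
Taxable value = $1,622,621 − $124,600 = $1,498,021
Thornbury County: $1,498,021 × 0.01229 = $18,410.67809
Cedarvale Township: $1,498,021 × 0.00592 = $8,868.28432
Fairoaks School District: $1,498,021 × 0.01534 = $22,979.64214
City of Talbot: $1,498,021 × 0.0081 = $12,133.9701
Total tax = $62,392.57465
Effective rate = $62,392.57465 ÷ $1,783,100 = 3.499% of market value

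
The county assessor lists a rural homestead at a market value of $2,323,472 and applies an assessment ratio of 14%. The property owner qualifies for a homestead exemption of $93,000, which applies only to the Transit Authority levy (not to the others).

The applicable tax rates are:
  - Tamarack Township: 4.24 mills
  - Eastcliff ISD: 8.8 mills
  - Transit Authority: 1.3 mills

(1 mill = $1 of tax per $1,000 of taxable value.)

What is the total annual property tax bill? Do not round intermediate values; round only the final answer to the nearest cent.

$4,543.70

Assessed value = $2,323,472 × 0.14 = $325,286.08
Tamarack Township: $325,286.08 × 0.00424 = $1,379.2129792
Eastcliff ISD: $325,286.08 × 0.0088 = $2,862.517504
Transit Authority: ($325,286.08 − $93,000) × 0.0013 = $232,286.08 × 0.0013 = $301.971904
Total = $4,543.7023872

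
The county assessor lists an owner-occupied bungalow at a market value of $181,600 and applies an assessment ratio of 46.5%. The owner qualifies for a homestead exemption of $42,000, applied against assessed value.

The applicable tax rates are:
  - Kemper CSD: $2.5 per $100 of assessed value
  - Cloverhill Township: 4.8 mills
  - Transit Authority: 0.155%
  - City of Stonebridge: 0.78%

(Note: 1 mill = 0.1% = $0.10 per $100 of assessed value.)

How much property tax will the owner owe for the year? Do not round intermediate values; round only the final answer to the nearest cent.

Assessed value = $181,600 × 0.465 = $84,444
Taxable value = $84,444 − $42,000 = $42,444
Kemper CSD: $42,444 × 0.025 = $1,061.1
Cloverhill Township: $42,444 × 0.0048 = $203.7312
Transit Authority: $42,444 × 0.00155 = $65.7882
City of Stonebridge: $42,444 × 0.0078 = $331.0632
Total = $1,661.6826

$1,661.68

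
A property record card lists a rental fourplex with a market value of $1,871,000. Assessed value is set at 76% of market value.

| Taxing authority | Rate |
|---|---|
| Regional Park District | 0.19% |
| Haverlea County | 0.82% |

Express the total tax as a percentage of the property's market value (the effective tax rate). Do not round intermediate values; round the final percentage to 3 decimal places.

Assessed value = $1,871,000 × 0.76 = $1,421,960
Regional Park District: $1,421,960 × 0.0019 = $2,701.724
Haverlea County: $1,421,960 × 0.0082 = $11,660.072
Total tax = $14,361.796
Effective rate = $14,361.796 ÷ $1,871,000 = 0.768% of market value

0.768%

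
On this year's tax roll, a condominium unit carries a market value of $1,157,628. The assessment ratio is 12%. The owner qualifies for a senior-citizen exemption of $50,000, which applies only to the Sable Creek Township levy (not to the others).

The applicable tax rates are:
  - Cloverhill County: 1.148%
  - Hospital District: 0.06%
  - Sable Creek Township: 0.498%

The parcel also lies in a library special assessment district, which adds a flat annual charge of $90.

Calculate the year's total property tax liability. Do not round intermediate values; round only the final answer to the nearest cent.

$2,210.90

Assessed value = $1,157,628 × 0.12 = $138,915.36
Cloverhill County: $138,915.36 × 0.01148 = $1,594.7483328
Hospital District: $138,915.36 × 0.0006 = $83.349216
Sable Creek Township: ($138,915.36 − $50,000) × 0.00498 = $88,915.36 × 0.00498 = $442.7984928
Levies subtotal = $2,120.8960416
Total = $2,120.8960416 + $90 = $2,210.8960416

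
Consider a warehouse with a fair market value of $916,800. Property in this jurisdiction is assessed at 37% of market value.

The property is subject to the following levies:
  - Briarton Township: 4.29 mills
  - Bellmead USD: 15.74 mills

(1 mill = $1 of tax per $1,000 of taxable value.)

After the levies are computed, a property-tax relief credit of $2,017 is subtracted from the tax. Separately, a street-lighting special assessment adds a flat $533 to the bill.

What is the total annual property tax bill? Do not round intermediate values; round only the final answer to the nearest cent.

Assessed value = $916,800 × 0.37 = $339,216
Briarton Township: $339,216 × 0.00429 = $1,455.23664
Bellmead USD: $339,216 × 0.01574 = $5,339.25984
Levies subtotal = $6,794.49648
After credit = $6,794.49648 − $2,017 = $4,777.49648
Total = $4,777.49648 + $533 = $5,310.49648

$5,310.50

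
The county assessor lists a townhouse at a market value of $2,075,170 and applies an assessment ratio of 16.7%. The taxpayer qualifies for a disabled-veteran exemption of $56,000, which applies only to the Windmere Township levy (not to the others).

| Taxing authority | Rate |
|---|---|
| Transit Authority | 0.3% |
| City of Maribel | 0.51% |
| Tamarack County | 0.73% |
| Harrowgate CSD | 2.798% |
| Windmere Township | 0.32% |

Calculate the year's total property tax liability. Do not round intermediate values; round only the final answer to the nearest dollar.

Assessed value = $2,075,170 × 0.167 = $346,553.39
Transit Authority: $346,553.39 × 0.003 = $1,039.66017
City of Maribel: $346,553.39 × 0.0051 = $1,767.422289
Tamarack County: $346,553.39 × 0.0073 = $2,529.839747
Harrowgate CSD: $346,553.39 × 0.02798 = $9,696.5638522
Windmere Township: ($346,553.39 − $56,000) × 0.0032 = $290,553.39 × 0.0032 = $929.770848
Total = $15,963.2569062

$15,963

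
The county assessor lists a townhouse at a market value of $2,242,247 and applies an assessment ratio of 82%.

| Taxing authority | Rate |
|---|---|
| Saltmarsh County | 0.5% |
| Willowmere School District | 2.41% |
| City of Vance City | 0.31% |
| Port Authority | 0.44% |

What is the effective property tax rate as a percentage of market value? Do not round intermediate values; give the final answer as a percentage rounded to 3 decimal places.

3.001%

Assessed value = $2,242,247 × 0.82 = $1,838,642.54
Saltmarsh County: $1,838,642.54 × 0.005 = $9,193.2127
Willowmere School District: $1,838,642.54 × 0.0241 = $44,311.285214
City of Vance City: $1,838,642.54 × 0.0031 = $5,699.791874
Port Authority: $1,838,642.54 × 0.0044 = $8,090.027176
Total tax = $67,294.316964
Effective rate = $67,294.316964 ÷ $2,242,247 = 3.001% of market value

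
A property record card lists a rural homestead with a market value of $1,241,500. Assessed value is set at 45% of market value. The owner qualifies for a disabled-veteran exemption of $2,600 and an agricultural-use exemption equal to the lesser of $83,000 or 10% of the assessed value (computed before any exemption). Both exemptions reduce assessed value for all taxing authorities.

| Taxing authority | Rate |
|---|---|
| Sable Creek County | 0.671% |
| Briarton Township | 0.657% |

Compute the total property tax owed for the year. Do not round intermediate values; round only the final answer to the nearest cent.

$6,642.76

Assessed value = $1,241,500 × 0.45 = $558,675
Agricultural-use exemption = min($83,000, 10% × $558,675) = min($83,000, $55,867.5) = $55,867.5 (percentage binds)
Taxable value = $558,675 − $2,600 − $55,867.5 = $500,207.5
Sable Creek County: $500,207.5 × 0.00671 = $3,356.392325
Briarton Township: $500,207.5 × 0.00657 = $3,286.363275
Total = $6,642.7556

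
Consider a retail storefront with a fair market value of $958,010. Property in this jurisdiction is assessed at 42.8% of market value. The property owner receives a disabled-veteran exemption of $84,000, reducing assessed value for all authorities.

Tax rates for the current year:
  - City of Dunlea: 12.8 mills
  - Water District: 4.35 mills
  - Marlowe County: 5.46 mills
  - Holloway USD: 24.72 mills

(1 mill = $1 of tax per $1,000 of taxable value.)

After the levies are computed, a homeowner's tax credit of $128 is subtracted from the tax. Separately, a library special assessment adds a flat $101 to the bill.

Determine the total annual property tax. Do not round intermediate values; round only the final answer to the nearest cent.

$15,403.92

Assessed value = $958,010 × 0.428 = $410,028.28
Taxable value = $410,028.28 − $84,000 = $326,028.28
City of Dunlea: $326,028.28 × 0.0128 = $4,173.161984
Water District: $326,028.28 × 0.00435 = $1,418.223018
Marlowe County: $326,028.28 × 0.00546 = $1,780.1144088
Holloway USD: $326,028.28 × 0.02472 = $8,059.4190816
Levies subtotal = $15,430.9184924
After credit = $15,430.9184924 − $128 = $15,302.9184924
Total = $15,302.9184924 + $101 = $15,403.9184924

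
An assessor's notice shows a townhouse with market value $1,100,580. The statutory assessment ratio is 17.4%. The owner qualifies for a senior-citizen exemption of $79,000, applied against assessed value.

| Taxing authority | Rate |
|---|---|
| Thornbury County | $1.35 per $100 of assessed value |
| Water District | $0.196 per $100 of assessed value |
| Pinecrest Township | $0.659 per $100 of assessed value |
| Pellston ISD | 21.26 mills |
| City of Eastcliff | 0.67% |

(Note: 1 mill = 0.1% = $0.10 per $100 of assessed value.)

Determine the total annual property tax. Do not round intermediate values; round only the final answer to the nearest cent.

Assessed value = $1,100,580 × 0.174 = $191,500.92
Taxable value = $191,500.92 − $79,000 = $112,500.92
Thornbury County: $112,500.92 × 0.0135 = $1,518.76242
Water District: $112,500.92 × 0.00196 = $220.5018032
Pinecrest Township: $112,500.92 × 0.00659 = $741.3810628
Pellston ISD: $112,500.92 × 0.02126 = $2,391.7695592
City of Eastcliff: $112,500.92 × 0.0067 = $753.756164
Total = $5,626.1710092

$5,626.17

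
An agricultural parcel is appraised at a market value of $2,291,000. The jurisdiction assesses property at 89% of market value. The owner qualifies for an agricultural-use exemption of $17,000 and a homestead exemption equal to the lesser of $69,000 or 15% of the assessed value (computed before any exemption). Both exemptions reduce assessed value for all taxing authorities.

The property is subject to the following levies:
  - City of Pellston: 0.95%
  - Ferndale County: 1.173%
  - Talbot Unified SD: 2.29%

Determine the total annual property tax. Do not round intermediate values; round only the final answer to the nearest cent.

Assessed value = $2,291,000 × 0.89 = $2,038,990
Homestead exemption = min($69,000, 15% × $2,038,990) = min($69,000, $305,848.5) = $69,000 (dollar cap binds)
Taxable value = $2,038,990 − $17,000 − $69,000 = $1,952,990
City of Pellston: $1,952,990 × 0.0095 = $18,553.405
Ferndale County: $1,952,990 × 0.01173 = $22,908.5727
Talbot Unified SD: $1,952,990 × 0.0229 = $44,723.471
Total = $86,185.4487

$86,185.45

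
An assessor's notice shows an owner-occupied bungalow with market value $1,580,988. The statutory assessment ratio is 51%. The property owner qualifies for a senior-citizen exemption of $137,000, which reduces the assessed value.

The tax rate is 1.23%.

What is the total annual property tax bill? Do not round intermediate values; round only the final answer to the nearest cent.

Assessed value = $1,580,988 × 0.51 = $806,303.88
Taxable value = $806,303.88 − $137,000 = $669,303.88
Tax = $669,303.88 × 0.0123 = $8,232.437724

$8,232.44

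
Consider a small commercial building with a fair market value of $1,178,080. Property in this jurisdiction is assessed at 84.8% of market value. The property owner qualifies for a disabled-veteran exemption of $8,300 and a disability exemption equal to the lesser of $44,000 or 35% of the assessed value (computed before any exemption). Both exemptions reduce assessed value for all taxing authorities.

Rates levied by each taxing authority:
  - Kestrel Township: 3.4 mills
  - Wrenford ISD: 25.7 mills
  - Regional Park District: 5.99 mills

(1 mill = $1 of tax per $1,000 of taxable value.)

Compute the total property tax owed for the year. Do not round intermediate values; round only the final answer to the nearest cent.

Assessed value = $1,178,080 × 0.848 = $999,011.84
Disability exemption = min($44,000, 35% × $999,011.84) = min($44,000, $349,654.144) = $44,000 (dollar cap binds)
Taxable value = $999,011.84 − $8,300 − $44,000 = $946,711.84
Kestrel Township: $946,711.84 × 0.0034 = $3,218.820256
Wrenford ISD: $946,711.84 × 0.0257 = $24,330.494288
Regional Park District: $946,711.84 × 0.00599 = $5,670.8039216
Total = $33,220.1184656

$33,220.12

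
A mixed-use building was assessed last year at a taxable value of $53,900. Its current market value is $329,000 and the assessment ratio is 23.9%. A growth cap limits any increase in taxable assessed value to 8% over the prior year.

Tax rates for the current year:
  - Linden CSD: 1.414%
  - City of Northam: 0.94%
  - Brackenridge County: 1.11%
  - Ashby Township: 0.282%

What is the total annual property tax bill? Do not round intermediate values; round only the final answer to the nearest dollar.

$2,181

Uncapped assessed value = $329,000 × 0.239 = $78,631
Cap limit = $53,900 × 1.08 = $58,212
Taxable assessed value = min($78,631, $58,212) = $58,212 (cap binds)
Linden CSD: $58,212 × 0.01414 = $823.11768
City of Northam: $58,212 × 0.0094 = $547.1928
Brackenridge County: $58,212 × 0.0111 = $646.1532
Ashby Township: $58,212 × 0.00282 = $164.15784
Total = $2,180.62152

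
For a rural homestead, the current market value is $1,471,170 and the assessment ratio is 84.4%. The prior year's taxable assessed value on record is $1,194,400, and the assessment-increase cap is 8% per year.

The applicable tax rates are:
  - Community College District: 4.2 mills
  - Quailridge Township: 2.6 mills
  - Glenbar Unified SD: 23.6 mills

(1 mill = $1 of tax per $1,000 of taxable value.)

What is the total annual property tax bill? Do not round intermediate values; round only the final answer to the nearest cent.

$37,746.69

Uncapped assessed value = $1,471,170 × 0.844 = $1,241,667.48
Cap limit = $1,194,400 × 1.08 = $1,289,952
Taxable assessed value = min($1,241,667.48, $1,289,952) = $1,241,667.48 (cap does not bind)
Community College District: $1,241,667.48 × 0.0042 = $5,215.003416
Quailridge Township: $1,241,667.48 × 0.0026 = $3,228.335448
Glenbar Unified SD: $1,241,667.48 × 0.0236 = $29,303.352528
Total = $37,746.691392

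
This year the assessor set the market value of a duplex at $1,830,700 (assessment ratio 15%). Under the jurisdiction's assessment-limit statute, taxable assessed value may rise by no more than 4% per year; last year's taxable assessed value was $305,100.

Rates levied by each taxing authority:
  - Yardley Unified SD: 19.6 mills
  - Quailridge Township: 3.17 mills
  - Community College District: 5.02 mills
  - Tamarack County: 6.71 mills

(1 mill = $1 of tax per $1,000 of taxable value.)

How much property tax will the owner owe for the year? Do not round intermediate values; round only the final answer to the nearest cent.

$9,473.87

Uncapped assessed value = $1,830,700 × 0.15 = $274,605
Cap limit = $305,100 × 1.04 = $317,304
Taxable assessed value = min($274,605, $317,304) = $274,605 (cap does not bind)
Yardley Unified SD: $274,605 × 0.0196 = $5,382.258
Quailridge Township: $274,605 × 0.00317 = $870.49785
Community College District: $274,605 × 0.00502 = $1,378.5171
Tamarack County: $274,605 × 0.00671 = $1,842.59955
Total = $9,473.8725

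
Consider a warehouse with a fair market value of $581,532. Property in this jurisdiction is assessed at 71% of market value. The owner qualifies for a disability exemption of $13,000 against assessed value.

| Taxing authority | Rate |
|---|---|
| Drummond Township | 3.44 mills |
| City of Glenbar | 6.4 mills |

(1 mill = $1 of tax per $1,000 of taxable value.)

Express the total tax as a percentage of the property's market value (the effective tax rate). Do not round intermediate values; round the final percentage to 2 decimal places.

0.68%

Assessed value = $581,532 × 0.71 = $412,887.72
Taxable value = $412,887.72 − $13,000 = $399,887.72
Drummond Township: $399,887.72 × 0.00344 = $1,375.6137568
City of Glenbar: $399,887.72 × 0.0064 = $2,559.281408
Total tax = $3,934.8951648
Effective rate = $3,934.8951648 ÷ $581,532 = 0.68% of market value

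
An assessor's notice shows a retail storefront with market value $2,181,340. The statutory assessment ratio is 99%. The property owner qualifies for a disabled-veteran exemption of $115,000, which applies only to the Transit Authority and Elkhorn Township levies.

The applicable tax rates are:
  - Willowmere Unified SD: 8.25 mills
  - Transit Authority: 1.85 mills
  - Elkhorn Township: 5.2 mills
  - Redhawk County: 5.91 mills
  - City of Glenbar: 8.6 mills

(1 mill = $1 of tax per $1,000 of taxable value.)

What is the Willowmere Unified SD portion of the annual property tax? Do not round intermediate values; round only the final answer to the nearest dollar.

Assessed value = $2,181,340 × 0.99 = $2,159,526.6
Willowmere Unified SD taxable value = $2,159,526.6 (exemption does not apply)
Willowmere Unified SD levy = $2,159,526.6 × 0.00825 = $17,816.09445

$17,816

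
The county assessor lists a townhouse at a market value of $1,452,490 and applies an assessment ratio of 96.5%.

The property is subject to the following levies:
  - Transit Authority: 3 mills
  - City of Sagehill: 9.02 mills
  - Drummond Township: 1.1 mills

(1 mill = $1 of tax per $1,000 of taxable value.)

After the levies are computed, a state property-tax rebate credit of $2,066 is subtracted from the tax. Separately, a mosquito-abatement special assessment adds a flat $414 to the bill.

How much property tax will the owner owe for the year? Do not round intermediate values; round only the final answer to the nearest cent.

$16,737.69

Assessed value = $1,452,490 × 0.965 = $1,401,652.85
Transit Authority: $1,401,652.85 × 0.003 = $4,204.95855
City of Sagehill: $1,401,652.85 × 0.00902 = $12,642.908707
Drummond Township: $1,401,652.85 × 0.0011 = $1,541.818135
Levies subtotal = $18,389.685392
After credit = $18,389.685392 − $2,066 = $16,323.685392
Total = $16,323.685392 + $414 = $16,737.685392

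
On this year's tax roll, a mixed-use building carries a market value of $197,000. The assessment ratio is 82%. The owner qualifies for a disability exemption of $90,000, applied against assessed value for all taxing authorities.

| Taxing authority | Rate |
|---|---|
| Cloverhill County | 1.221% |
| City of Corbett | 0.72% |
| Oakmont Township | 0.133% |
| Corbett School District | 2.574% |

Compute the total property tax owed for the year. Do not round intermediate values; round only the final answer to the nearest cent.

Assessed value = $197,000 × 0.82 = $161,540
Taxable value = $161,540 − $90,000 = $71,540
Cloverhill County: $71,540 × 0.01221 = $873.5034
City of Corbett: $71,540 × 0.0072 = $515.088
Oakmont Township: $71,540 × 0.00133 = $95.1482
Corbett School District: $71,540 × 0.02574 = $1,841.4396
Total = $873.5034 + $515.088 + $95.1482 + $1,841.4396 = $3,325.1792

$3,325.18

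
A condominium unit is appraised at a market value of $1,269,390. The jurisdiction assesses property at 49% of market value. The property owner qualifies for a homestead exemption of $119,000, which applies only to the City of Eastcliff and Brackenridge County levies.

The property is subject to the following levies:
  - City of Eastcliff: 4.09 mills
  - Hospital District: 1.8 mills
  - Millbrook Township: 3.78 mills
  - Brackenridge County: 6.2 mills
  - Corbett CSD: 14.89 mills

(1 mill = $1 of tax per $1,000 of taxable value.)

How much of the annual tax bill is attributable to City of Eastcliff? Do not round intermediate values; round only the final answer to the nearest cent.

$2,057.27

Assessed value = $1,269,390 × 0.49 = $622,001.1
City of Eastcliff taxable value = $622,001.1 − $119,000 = $503,001.1
City of Eastcliff levy = $503,001.1 × 0.00409 = $2,057.274499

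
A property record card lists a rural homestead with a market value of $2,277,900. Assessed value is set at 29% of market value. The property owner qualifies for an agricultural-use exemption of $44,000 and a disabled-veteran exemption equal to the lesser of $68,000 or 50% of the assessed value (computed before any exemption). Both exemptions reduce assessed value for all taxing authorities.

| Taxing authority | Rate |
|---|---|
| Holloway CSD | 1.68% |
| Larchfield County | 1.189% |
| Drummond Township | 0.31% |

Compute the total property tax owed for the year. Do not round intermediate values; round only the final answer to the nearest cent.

Assessed value = $2,277,900 × 0.29 = $660,591
Disabled-veteran exemption = min($68,000, 50% × $660,591) = min($68,000, $330,295.5) = $68,000 (dollar cap binds)
Taxable value = $660,591 − $44,000 − $68,000 = $548,591
Holloway CSD: $548,591 × 0.0168 = $9,216.3288
Larchfield County: $548,591 × 0.01189 = $6,522.74699
Drummond Township: $548,591 × 0.0031 = $1,700.6321
Total = $17,439.70789

$17,439.71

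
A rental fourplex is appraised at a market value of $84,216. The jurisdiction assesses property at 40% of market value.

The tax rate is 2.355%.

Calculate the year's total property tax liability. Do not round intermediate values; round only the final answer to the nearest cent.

Assessed value = $84,216 × 0.4 = $33,686.4
Tax = $33,686.4 × 0.02355 = $793.31472

$793.31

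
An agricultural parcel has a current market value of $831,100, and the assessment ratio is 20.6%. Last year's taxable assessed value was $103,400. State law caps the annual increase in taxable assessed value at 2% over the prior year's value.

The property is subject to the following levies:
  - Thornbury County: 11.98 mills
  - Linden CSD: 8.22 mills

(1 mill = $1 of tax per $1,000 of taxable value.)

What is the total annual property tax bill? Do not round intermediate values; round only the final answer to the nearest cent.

$2,130.45

Uncapped assessed value = $831,100 × 0.206 = $171,206.6
Cap limit = $103,400 × 1.02 = $105,468
Taxable assessed value = min($171,206.6, $105,468) = $105,468 (cap binds)
Thornbury County: $105,468 × 0.01198 = $1,263.50664
Linden CSD: $105,468 × 0.00822 = $866.94696
Total = $2,130.4536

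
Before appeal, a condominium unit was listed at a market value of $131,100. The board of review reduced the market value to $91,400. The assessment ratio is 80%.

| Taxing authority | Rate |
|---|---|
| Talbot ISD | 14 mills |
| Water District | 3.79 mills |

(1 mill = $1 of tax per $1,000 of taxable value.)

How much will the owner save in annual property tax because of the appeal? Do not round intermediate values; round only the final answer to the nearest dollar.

$565

Old assessed value = $131,100 × 0.8 = $104,880
New assessed value = $91,400 × 0.8 = $73,120
Combined rate = 0.014 + 0.00379 = 0.01779
Old tax = $104,880 × 0.01779 = $1,865.8152
New tax = $73,120 × 0.01779 = $1,300.8048
Reduction = $1,865.8152 − $1,300.8048 = $565.0104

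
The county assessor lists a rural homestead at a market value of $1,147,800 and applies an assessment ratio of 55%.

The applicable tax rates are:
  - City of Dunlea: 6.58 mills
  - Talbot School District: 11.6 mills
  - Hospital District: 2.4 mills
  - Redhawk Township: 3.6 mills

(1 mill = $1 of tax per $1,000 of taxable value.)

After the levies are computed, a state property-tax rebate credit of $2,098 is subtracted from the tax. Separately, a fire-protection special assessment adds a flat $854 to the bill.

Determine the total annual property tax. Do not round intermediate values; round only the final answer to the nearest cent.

$14,020.59

Assessed value = $1,147,800 × 0.55 = $631,290
City of Dunlea: $631,290 × 0.00658 = $4,153.8882
Talbot School District: $631,290 × 0.0116 = $7,322.964
Hospital District: $631,290 × 0.0024 = $1,515.096
Redhawk Township: $631,290 × 0.0036 = $2,272.644
Levies subtotal = $15,264.5922
After credit = $15,264.5922 − $2,098 = $13,166.5922
Total = $13,166.5922 + $854 = $14,020.5922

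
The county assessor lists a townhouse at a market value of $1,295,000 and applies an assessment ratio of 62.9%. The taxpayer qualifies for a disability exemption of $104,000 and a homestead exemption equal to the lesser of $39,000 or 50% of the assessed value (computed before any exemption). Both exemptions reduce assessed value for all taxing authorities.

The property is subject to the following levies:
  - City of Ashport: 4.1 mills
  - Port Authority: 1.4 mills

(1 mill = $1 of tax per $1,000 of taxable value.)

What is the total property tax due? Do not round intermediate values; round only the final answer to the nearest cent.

$3,693.55

Assessed value = $1,295,000 × 0.629 = $814,555
Homestead exemption = min($39,000, 50% × $814,555) = min($39,000, $407,277.5) = $39,000 (dollar cap binds)
Taxable value = $814,555 − $104,000 − $39,000 = $671,555
City of Ashport: $671,555 × 0.0041 = $2,753.3755
Port Authority: $671,555 × 0.0014 = $940.177
Total = $3,693.5525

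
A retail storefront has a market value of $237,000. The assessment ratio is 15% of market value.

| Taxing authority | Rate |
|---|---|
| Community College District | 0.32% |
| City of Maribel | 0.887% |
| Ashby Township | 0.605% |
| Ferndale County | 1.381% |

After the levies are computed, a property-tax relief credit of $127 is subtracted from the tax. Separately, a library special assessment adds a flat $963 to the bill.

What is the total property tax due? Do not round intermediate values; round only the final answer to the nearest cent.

$1,971.11

Assessed value = $237,000 × 0.15 = $35,550
Community College District: $35,550 × 0.0032 = $113.76
City of Maribel: $35,550 × 0.00887 = $315.3285
Ashby Township: $35,550 × 0.00605 = $215.0775
Ferndale County: $35,550 × 0.01381 = $490.9455
Levies subtotal = $1,135.1115
After credit = $1,135.1115 − $127 = $1,008.1115
Total = $1,008.1115 + $963 = $1,971.1115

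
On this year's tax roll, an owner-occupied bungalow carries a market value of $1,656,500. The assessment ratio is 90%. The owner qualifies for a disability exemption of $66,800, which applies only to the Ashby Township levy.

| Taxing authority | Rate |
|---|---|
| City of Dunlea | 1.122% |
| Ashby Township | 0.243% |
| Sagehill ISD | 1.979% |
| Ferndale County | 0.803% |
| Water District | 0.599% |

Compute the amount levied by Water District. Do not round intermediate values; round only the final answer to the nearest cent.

Assessed value = $1,656,500 × 0.9 = $1,490,850
Water District taxable value = $1,490,850 (exemption does not apply)
Water District levy = $1,490,850 × 0.00599 = $8,930.1915

$8,930.19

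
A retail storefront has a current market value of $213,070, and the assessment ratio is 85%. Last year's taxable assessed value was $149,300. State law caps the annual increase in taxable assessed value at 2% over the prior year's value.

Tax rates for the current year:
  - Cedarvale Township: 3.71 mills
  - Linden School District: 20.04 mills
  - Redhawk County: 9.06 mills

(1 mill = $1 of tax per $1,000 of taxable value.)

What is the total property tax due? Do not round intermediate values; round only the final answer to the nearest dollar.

Uncapped assessed value = $213,070 × 0.85 = $181,109.5
Cap limit = $149,300 × 1.02 = $152,286
Taxable assessed value = min($181,109.5, $152,286) = $152,286 (cap binds)
Cedarvale Township: $152,286 × 0.00371 = $564.98106
Linden School District: $152,286 × 0.02004 = $3,051.81144
Redhawk County: $152,286 × 0.00906 = $1,379.71116
Total = $4,996.50366

$4,997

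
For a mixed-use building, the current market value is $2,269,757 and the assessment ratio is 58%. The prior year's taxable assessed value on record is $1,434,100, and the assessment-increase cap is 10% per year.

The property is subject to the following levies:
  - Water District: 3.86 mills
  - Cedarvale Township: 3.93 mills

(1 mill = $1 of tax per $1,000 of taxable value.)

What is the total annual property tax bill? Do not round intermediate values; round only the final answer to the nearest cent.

Uncapped assessed value = $2,269,757 × 0.58 = $1,316,459.06
Cap limit = $1,434,100 × 1.1 = $1,577,510
Taxable assessed value = min($1,316,459.06, $1,577,510) = $1,316,459.06 (cap does not bind)
Water District: $1,316,459.06 × 0.00386 = $5,081.5319716
Cedarvale Township: $1,316,459.06 × 0.00393 = $5,173.6841058
Total = $10,255.2160774

$10,255.22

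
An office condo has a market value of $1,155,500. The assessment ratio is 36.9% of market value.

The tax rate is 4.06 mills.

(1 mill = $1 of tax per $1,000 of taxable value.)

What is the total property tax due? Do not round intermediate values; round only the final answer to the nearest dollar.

$1,731

Assessed value = $1,155,500 × 0.369 = $426,379.5
Tax = $426,379.5 × 0.00406 = $1,731.10077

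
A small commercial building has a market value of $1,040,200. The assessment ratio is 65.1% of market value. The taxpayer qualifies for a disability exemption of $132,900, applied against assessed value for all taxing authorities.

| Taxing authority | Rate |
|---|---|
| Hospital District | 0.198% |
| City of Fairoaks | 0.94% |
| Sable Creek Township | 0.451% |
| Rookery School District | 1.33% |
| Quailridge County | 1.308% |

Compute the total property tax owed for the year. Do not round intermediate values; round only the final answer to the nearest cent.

Assessed value = $1,040,200 × 0.651 = $677,170.2
Taxable value = $677,170.2 − $132,900 = $544,270.2
Hospital District: $544,270.2 × 0.00198 = $1,077.654996
City of Fairoaks: $544,270.2 × 0.0094 = $5,116.13988
Sable Creek Township: $544,270.2 × 0.00451 = $2,454.658602
Rookery School District: $544,270.2 × 0.0133 = $7,238.79366
Quailridge County: $544,270.2 × 0.01308 = $7,119.054216
Total = $1,077.654996 + $5,116.13988 + $2,454.658602 + $7,238.79366 + $7,119.054216 = $23,006.301354

$23,006.30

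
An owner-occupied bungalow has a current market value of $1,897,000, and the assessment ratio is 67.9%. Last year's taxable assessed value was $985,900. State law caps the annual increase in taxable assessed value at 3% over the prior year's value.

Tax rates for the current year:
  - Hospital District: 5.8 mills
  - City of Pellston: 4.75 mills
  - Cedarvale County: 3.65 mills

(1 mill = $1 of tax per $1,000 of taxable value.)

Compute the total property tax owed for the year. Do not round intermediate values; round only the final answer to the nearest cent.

Uncapped assessed value = $1,897,000 × 0.679 = $1,288,063
Cap limit = $985,900 × 1.03 = $1,015,477
Taxable assessed value = min($1,288,063, $1,015,477) = $1,015,477 (cap binds)
Hospital District: $1,015,477 × 0.0058 = $5,889.7666
City of Pellston: $1,015,477 × 0.00475 = $4,823.51575
Cedarvale County: $1,015,477 × 0.00365 = $3,706.49105
Total = $14,419.7734

$14,419.77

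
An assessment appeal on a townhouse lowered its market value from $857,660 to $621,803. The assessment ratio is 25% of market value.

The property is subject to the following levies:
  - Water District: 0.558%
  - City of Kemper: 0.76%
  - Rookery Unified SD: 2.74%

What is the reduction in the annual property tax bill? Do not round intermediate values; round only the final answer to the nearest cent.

$2,392.77

Old assessed value = $857,660 × 0.25 = $214,415
New assessed value = $621,803 × 0.25 = $155,450.75
Combined rate = 0.00558 + 0.0076 + 0.0274 = 0.04058
Old tax = $214,415 × 0.04058 = $8,700.9607
New tax = $155,450.75 × 0.04058 = $6,308.191435
Reduction = $8,700.9607 − $6,308.191435 = $2,392.769265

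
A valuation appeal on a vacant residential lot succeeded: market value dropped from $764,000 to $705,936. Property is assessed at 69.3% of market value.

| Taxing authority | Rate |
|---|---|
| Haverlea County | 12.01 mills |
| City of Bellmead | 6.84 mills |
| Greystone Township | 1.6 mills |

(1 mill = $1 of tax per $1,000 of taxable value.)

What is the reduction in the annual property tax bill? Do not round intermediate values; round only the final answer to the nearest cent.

$822.87

Old assessed value = $764,000 × 0.693 = $529,452
New assessed value = $705,936 × 0.693 = $489,213.648
Combined rate = 0.01201 + 0.00684 + 0.0016 = 0.02045
Old tax = $529,452 × 0.02045 = $10,827.2934
New tax = $489,213.648 × 0.02045 = $10,004.4191016
Reduction = $10,827.2934 − $10,004.4191016 = $822.8742984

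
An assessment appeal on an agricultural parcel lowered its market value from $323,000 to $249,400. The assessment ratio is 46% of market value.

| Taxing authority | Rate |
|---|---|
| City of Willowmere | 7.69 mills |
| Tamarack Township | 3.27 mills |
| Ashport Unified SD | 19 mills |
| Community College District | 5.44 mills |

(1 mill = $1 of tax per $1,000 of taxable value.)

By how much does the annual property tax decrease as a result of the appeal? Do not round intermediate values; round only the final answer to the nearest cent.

Old assessed value = $323,000 × 0.46 = $148,580
New assessed value = $249,400 × 0.46 = $114,724
Combined rate = 0.00769 + 0.00327 + 0.019 + 0.00544 = 0.0354
Old tax = $148,580 × 0.0354 = $5,259.732
New tax = $114,724 × 0.0354 = $4,061.2296
Reduction = $5,259.732 − $4,061.2296 = $1,198.5024

$1,198.50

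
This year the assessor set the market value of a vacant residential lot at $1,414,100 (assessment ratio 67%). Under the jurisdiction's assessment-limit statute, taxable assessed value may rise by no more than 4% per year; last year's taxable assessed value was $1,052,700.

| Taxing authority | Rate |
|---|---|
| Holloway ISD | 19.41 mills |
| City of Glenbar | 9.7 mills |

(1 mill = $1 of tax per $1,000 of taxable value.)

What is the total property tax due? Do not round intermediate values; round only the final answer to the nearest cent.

$27,580.18

Uncapped assessed value = $1,414,100 × 0.67 = $947,447
Cap limit = $1,052,700 × 1.04 = $1,094,808
Taxable assessed value = min($947,447, $1,094,808) = $947,447 (cap does not bind)
Holloway ISD: $947,447 × 0.01941 = $18,389.94627
City of Glenbar: $947,447 × 0.0097 = $9,190.2359
Total = $27,580.18217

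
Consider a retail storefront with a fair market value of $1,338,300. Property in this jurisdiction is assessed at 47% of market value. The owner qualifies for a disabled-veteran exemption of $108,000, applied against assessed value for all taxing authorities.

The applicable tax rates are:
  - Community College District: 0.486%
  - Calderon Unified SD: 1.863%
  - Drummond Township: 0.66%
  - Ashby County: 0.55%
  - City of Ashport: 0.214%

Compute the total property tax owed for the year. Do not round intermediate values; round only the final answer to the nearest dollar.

$19,657

Assessed value = $1,338,300 × 0.47 = $629,001
Taxable value = $629,001 − $108,000 = $521,001
Community College District: $521,001 × 0.00486 = $2,532.06486
Calderon Unified SD: $521,001 × 0.01863 = $9,706.24863
Drummond Township: $521,001 × 0.0066 = $3,438.6066
Ashby County: $521,001 × 0.0055 = $2,865.5055
City of Ashport: $521,001 × 0.00214 = $1,114.94214
Total = $2,532.06486 + $9,706.24863 + $3,438.6066 + $2,865.5055 + $1,114.94214 = $19,657.36773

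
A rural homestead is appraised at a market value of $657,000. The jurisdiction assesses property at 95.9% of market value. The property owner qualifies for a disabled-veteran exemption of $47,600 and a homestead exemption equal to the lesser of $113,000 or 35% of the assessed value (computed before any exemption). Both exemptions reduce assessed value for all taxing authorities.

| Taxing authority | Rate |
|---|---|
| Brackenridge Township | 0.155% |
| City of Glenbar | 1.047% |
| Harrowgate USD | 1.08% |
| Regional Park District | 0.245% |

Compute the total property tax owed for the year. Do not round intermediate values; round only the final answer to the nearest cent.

Assessed value = $657,000 × 0.959 = $630,063
Homestead exemption = min($113,000, 35% × $630,063) = min($113,000, $220,522.05) = $113,000 (dollar cap binds)
Taxable value = $630,063 − $47,600 − $113,000 = $469,463
Brackenridge Township: $469,463 × 0.00155 = $727.66765
City of Glenbar: $469,463 × 0.01047 = $4,915.27761
Harrowgate USD: $469,463 × 0.0108 = $5,070.2004
Regional Park District: $469,463 × 0.00245 = $1,150.18435
Total = $11,863.33001

$11,863.33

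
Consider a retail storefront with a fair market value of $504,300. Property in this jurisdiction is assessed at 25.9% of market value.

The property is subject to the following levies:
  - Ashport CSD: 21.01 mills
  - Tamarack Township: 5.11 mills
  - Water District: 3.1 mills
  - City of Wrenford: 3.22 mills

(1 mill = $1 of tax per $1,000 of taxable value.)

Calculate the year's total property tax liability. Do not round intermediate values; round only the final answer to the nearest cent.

$4,237.11

Assessed value = $504,300 × 0.259 = $130,613.7
Ashport CSD: $130,613.7 × 0.02101 = $2,744.193837
Tamarack Township: $130,613.7 × 0.00511 = $667.436007
Water District: $130,613.7 × 0.0031 = $404.90247
City of Wrenford: $130,613.7 × 0.00322 = $420.576114
Total = $2,744.193837 + $667.436007 + $404.90247 + $420.576114 = $4,237.108428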